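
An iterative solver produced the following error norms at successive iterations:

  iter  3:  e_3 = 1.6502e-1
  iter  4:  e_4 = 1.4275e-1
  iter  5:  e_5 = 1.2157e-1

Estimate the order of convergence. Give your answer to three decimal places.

1.108

p ≈ ln(e_5/e_4) / ln(e_4/e_3)
  = ln(1.2157e-1/1.4275e-1) / ln(1.4275e-1/1.6502e-1)
  = ln(0.851629) / ln(0.865047)
  = -0.160604 / -0.144971 ≈ 1.107835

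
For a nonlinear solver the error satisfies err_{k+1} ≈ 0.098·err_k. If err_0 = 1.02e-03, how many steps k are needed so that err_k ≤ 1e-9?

After k steps, err_k ≈ 1.02e-03·0.098^k.
Need 0.098^k ≤ 1e-9/1.02e-03 = 9.80392e-07.
k ≥ ln(9.80392e-07)/ln(0.098) = -13.8353/-2.32279 = 5.956.
Smallest integer k = 6.

6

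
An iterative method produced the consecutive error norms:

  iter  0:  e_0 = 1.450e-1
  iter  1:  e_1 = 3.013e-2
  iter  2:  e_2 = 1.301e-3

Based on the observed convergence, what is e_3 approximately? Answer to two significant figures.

First estimate the order: p ≈ ln(e_2/e_1) / ln(e_1/e_0) = ln(1.301e-3/3.013e-2)/ln(3.013e-2/1.450e-1) = ln(0.0431796)/ln(0.207793) ≈ 2.0000.
Then e_3 ≈ e_2·(e_2/e_1)^p = 1.301e-3·(0.0431796)^2.0000 = 1.301e-3·0.00186448 ≈ 2.426e-06.

2.4e-6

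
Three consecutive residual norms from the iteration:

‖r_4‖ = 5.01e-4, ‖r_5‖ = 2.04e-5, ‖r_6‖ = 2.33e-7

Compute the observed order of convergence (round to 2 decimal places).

1.40

p ≈ ln(‖r_6‖/‖r_5‖) / ln(‖r_5‖/‖r_4‖)
  = ln(2.33e-7/2.04e-5) / ln(2.04e-5/5.01e-4)
  = ln(0.0114216) / ln(0.0407186)
  = -4.47225 / -3.20107 ≈ 1.39711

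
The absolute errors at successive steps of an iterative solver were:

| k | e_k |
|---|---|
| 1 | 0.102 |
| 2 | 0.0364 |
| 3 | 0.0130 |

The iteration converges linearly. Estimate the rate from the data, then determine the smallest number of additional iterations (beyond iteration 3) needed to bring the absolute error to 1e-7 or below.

Rate ρ ≈ e_3/e_2 = 0.0130/0.0364 = 0.3571.
After j more steps, e_{3+j} ≈ 0.0130·ρ^j; need ρ^j ≤ 1e-7/0.0130 = 7.69231e-06.
j ≥ ln(7.69231e-06)/ln(0.3571) = -11.7753/-1.02974 = 11.435.
So 12 more iterations are needed.

12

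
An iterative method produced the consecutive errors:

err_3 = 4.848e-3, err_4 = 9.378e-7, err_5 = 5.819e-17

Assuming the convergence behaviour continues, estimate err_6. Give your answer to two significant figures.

5.1e-45

First estimate the order: p ≈ ln(err_5/err_4) / ln(err_4/err_3) = ln(5.819e-17/9.378e-7)/ln(9.378e-7/4.848e-3) = ln(6.20495e-11)/ln(0.000193441) ≈ 2.7487.
Then err_6 ≈ err_5·(err_5/err_4)^p = 5.819e-17·(6.20495e-11)^2.7487 = 5.819e-17·8.77606e-29 ≈ 5.107e-45.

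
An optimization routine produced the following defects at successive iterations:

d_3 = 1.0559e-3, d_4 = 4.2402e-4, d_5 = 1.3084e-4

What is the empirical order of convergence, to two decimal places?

p ≈ ln(d_5/d_4) / ln(d_4/d_3)
  = ln(1.3084e-4/4.2402e-4) / ln(4.2402e-4/1.0559e-3)
  = ln(0.30857) / ln(0.401572)
  = -1.17581 / -0.91237 ≈ 1.28874

1.29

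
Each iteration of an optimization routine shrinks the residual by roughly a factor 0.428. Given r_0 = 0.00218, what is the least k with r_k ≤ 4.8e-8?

After k steps, r_k ≈ 0.00218·0.428^k.
Need 0.428^k ≤ 4.8e-8/0.00218 = 2.20183e-05.
k ≥ ln(2.20183e-05)/ln(0.428) = -10.7236/-0.84863 = 12.636.
Smallest integer k = 13.

13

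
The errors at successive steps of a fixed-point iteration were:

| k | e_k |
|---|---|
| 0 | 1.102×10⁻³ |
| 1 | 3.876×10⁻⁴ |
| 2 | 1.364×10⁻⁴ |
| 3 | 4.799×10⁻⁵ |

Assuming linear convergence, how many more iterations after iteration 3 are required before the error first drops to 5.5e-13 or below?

18

Rate ρ ≈ e_3/e_2 = 4.799×10⁻⁵/1.364×10⁻⁴ = 0.3518.
After j more steps, e_{3+j} ≈ 4.799×10⁻⁵·ρ^j; need ρ^j ≤ 5.5e-13/4.799×10⁻⁵ = 1.14607e-08.
j ≥ ln(1.14607e-08)/ln(0.3518) = -18.2843/-1.04469 = 17.502.
So 18 more iterations are needed.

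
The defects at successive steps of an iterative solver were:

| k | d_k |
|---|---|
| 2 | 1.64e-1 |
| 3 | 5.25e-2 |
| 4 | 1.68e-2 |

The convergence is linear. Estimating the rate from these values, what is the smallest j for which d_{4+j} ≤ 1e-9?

15

Rate ρ ≈ d_4/d_3 = 1.68e-2/5.25e-2 = 0.3200.
After j more steps, d_{4+j} ≈ 1.68e-2·ρ^j; need ρ^j ≤ 1e-9/1.68e-2 = 5.95238e-08.
j ≥ ln(5.95238e-08)/ln(0.3200) = -16.6369/-1.13943 = 14.601.
So 15 more iterations are needed.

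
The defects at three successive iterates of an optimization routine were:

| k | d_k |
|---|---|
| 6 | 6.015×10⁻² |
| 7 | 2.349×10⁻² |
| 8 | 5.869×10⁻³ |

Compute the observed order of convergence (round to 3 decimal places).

p ≈ ln(d_8/d_7) / ln(d_7/d_6)
  = ln(5.869×10⁻³/2.349×10⁻²) / ln(2.349×10⁻²/6.015×10⁻²)
  = ln(0.249851) / ln(0.390524)
  = -1.386891 / -0.940266 ≈ 1.474999

1.475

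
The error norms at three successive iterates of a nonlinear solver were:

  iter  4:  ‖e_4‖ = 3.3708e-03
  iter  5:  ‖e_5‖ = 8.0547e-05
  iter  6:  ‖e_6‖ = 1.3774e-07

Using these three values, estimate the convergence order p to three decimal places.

1.706

p ≈ ln(‖e_6‖/‖e_5‖) / ln(‖e_5‖/‖e_4‖)
  = ln(1.3774e-07/8.0547e-05) / ln(8.0547e-05/3.3708e-03)
  = ln(0.00171006) / ln(0.0238955)
  = -6.371227 / -3.734065 ≈ 1.706244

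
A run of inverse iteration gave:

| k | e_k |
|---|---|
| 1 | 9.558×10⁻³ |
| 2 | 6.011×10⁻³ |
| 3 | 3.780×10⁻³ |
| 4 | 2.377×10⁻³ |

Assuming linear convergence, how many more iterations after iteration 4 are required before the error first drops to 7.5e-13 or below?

48

Rate ρ ≈ e_4/e_3 = 2.377×10⁻³/3.780×10⁻³ = 0.6288.
After j more steps, e_{4+j} ≈ 2.377×10⁻³·ρ^j; need ρ^j ≤ 7.5e-13/2.377×10⁻³ = 3.15524e-10.
j ≥ ln(3.15524e-10)/ln(0.6288) = -21.8768/-0.46394 = 47.154.
So 48 more iterations are needed.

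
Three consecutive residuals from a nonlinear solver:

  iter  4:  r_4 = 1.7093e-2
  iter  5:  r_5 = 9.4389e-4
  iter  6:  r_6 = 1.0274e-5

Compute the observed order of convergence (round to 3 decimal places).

1.561

p ≈ ln(r_6/r_5) / ln(r_5/r_4)
  = ln(1.0274e-5/9.4389e-4) / ln(9.4389e-4/1.7093e-2)
  = ln(0.0108847) / ln(0.0552209)
  = -4.520397 / -2.896414 ≈ 1.560687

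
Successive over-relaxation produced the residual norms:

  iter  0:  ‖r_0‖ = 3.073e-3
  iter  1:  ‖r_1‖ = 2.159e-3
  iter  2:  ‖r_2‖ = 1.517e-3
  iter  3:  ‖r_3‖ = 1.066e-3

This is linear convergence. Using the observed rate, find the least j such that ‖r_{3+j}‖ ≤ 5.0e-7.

Rate ρ ≈ ‖r_3‖/‖r_2‖ = 1.066e-3/1.517e-3 = 0.7027.
After j more steps, ‖r_{3+j}‖ ≈ 1.066e-3·ρ^j; need ρ^j ≤ 5.0e-7/1.066e-3 = 0.000469043.
j ≥ ln(0.000469043)/ln(0.7027) = -7.6648/-0.35283 = 21.724.
So 22 more iterations are needed.

22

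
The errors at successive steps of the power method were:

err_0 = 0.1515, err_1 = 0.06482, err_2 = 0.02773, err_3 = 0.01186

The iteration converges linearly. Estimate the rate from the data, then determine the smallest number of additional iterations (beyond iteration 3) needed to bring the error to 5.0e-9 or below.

18

Rate ρ ≈ err_3/err_2 = 0.01186/0.02773 = 0.4277.
After j more steps, err_{3+j} ≈ 0.01186·ρ^j; need ρ^j ≤ 5.0e-9/0.01186 = 4.21585e-07.
j ≥ ln(4.21585e-07)/ln(0.4277) = -14.6792/-0.84933 = 17.283.
So 18 more iterations are needed.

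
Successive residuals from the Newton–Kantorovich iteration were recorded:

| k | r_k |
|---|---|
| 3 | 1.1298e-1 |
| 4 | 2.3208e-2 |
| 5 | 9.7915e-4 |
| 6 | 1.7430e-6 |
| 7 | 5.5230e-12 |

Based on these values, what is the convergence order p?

2

Consecutive ratios: r_7/r_6 = 5.5230e-12/1.7430e-6 = 3.16867e-06, r_6/r_5 = 1.7430e-6/9.7915e-4 = 0.00178012.
p ≈ ln(3.16867e-06)/ln(0.00178012) = -12.6622/-6.3311 ≈ 2.00.
So the convergence is quadratic (order 2).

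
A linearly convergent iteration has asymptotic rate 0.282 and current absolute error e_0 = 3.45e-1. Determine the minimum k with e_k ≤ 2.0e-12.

After k steps, e_k ≈ 3.45e-1·0.282^k.
Need 0.282^k ≤ 2.0e-12/3.45e-1 = 5.7971e-12.
k ≥ ln(5.7971e-12)/ln(0.282) = -25.8737/-1.26585 = 20.440.
Smallest integer k = 21.

21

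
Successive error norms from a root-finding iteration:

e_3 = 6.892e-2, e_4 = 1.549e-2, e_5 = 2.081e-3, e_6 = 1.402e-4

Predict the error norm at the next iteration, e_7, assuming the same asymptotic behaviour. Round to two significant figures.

3.7e-6

First estimate the order: p ≈ ln(e_6/e_5) / ln(e_5/e_4) = ln(1.402e-4/2.081e-3)/ln(2.081e-3/1.549e-2) = ln(0.0673715)/ln(0.134345) ≈ 1.3438.
Then e_7 ≈ e_6·(e_6/e_5)^p = 1.402e-4·(0.0673715)^1.3438 = 1.402e-4·0.0266506 ≈ 3.736e-06.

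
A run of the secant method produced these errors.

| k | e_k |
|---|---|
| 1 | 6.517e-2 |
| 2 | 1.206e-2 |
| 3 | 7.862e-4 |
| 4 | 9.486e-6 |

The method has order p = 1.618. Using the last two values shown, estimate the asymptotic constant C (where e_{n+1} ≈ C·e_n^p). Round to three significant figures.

1.00

C ≈ e_4 / e_3^1.618
  = 9.486e-6 / (7.862e-4)^1.618
  = 9.486e-6 / 9.48358e-06 ≈ 1.0003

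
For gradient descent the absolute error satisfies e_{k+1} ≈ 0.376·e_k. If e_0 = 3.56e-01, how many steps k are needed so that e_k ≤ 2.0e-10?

22

After k steps, e_k ≈ 3.56e-01·0.376^k.
Need 0.376^k ≤ 2.0e-10/3.56e-01 = 5.61798e-10.
k ≥ ln(5.61798e-10)/ln(0.376) = -21.2999/-0.97817 = 21.775.
Smallest integer k = 22.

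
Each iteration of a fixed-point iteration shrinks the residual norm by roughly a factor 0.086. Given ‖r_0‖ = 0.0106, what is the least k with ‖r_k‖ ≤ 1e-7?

5

After k steps, ‖r_k‖ ≈ 0.0106·0.086^k.
Need 0.086^k ≤ 1e-7/0.0106 = 9.43396e-06.
k ≥ ln(9.43396e-06)/ln(0.086) = -11.5712/-2.45341 = 4.716.
Smallest integer k = 5.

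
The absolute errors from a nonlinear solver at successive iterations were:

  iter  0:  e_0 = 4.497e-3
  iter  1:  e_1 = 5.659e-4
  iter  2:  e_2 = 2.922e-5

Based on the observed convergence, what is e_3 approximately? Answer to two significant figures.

First estimate the order: p ≈ ln(e_2/e_1) / ln(e_1/e_0) = ln(2.922e-5/5.659e-4)/ln(5.659e-4/4.497e-3) = ln(0.0516346)/ln(0.125839) ≈ 1.4298.
Then e_3 ≈ e_2·(e_2/e_1)^p = 2.922e-5·(0.0516346)^1.4298 = 2.922e-5·0.0144465 ≈ 4.221e-07.

4.2e-7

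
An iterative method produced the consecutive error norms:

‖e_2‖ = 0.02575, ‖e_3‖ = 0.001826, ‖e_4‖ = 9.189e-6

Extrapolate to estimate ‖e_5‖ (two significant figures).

2.3e-10

First estimate the order: p ≈ ln(‖e_4‖/‖e_3‖) / ln(‖e_3‖/‖e_2‖) = ln(9.189e-6/0.001826)/ln(0.001826/0.02575) = ln(0.00503231)/ln(0.0709126) ≈ 1.9997.
Then ‖e_5‖ ≈ ‖e_4‖·(‖e_4‖/‖e_3‖)^p = 9.189e-6·(0.00503231)^1.9997 = 9.189e-6·2.53644e-05 ≈ 2.331e-10.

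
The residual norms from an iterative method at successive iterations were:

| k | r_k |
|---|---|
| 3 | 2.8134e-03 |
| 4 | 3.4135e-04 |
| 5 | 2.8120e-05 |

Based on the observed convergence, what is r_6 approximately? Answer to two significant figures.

First estimate the order: p ≈ ln(r_5/r_4) / ln(r_4/r_3) = ln(2.8120e-05/3.4135e-04)/ln(3.4135e-04/2.8134e-03) = ln(0.0823788)/ln(0.12133) ≈ 1.1836.
Then r_6 ≈ r_5·(r_5/r_4)^p = 2.8120e-05·(0.0823788)^1.1836 = 2.8120e-05·0.0520906 ≈ 1.465e-06.

1.5e-6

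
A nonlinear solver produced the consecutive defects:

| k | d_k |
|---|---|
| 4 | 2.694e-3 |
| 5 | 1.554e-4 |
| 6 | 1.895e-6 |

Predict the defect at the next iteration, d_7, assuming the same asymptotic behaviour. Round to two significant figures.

2.1e-9

First estimate the order: p ≈ ln(d_6/d_5) / ln(d_5/d_4) = ln(1.895e-6/1.554e-4)/ln(1.554e-4/2.694e-3) = ln(0.0121943)/ln(0.0576837) ≈ 1.5447.
Then d_7 ≈ d_6·(d_6/d_5)^p = 1.895e-6·(0.0121943)^1.5447 = 1.895e-6·0.00110583 ≈ 2.096e-09.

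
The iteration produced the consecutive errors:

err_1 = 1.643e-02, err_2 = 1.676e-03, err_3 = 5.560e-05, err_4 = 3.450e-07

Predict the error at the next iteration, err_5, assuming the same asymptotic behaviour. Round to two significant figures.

First estimate the order: p ≈ ln(err_4/err_3) / ln(err_3/err_2) = ln(3.450e-07/5.560e-05)/ln(5.560e-05/1.676e-03) = ln(0.00620504)/ln(0.0331742) ≈ 1.4922.
Then err_5 ≈ err_4·(err_4/err_3)^p = 3.450e-07·(0.00620504)^1.4922 = 3.450e-07·0.00050855 ≈ 1.754e-10.

1.8e-10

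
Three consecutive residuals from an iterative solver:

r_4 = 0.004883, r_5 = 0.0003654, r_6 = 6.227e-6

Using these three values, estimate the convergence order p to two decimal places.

1.57

p ≈ ln(r_6/r_5) / ln(r_5/r_4)
  = ln(6.227e-6/0.0003654) / ln(0.0003654/0.004883)
  = ln(0.0170416) / ln(0.074831)
  = -4.07210 / -2.59252 ≈ 1.57071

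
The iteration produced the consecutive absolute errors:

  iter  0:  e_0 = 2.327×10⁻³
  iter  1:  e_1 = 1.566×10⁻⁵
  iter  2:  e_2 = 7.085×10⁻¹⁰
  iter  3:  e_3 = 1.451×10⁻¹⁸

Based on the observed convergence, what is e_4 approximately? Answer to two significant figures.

6.1e-36

First estimate the order: p ≈ ln(e_3/e_2) / ln(e_2/e_1) = ln(1.451×10⁻¹⁸/7.085×10⁻¹⁰)/ln(7.085×10⁻¹⁰/1.566×10⁻⁵) = ln(2.04799e-09)/ln(4.52427e-05) ≈ 1.9999.
Then e_4 ≈ e_3·(e_3/e_2)^p = 1.451×10⁻¹⁸·(2.04799e-09)^1.9999 = 1.451×10⁻¹⁸·4.20266e-18 ≈ 6.098e-36.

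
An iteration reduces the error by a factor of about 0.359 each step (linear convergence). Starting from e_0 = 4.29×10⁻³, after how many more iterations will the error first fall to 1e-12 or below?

After k steps, e_k ≈ 4.29×10⁻³·0.359^k.
Need 0.359^k ≤ 1e-12/4.29×10⁻³ = 2.331e-10.
k ≥ ln(2.331e-10)/ln(0.359) = -22.1796/-1.02443 = 21.651.
Smallest integer k = 22.

22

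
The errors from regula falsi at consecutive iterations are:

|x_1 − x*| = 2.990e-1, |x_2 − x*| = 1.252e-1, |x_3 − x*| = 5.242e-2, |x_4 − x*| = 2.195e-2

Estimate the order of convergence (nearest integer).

Consecutive ratios: |x_4 − x*|/|x_3 − x*| = 2.195e-2/5.242e-2 = 0.418733, |x_3 − x*|/|x_2 − x*| = 5.242e-2/1.252e-1 = 0.41869.
p ≈ ln(0.418733)/ln(0.41869) = -0.8705/-0.8706 ≈ 1.00.
So the convergence is linear (order 1).

1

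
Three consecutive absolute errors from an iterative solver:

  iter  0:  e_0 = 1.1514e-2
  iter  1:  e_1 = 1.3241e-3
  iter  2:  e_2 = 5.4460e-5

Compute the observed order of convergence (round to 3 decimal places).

p ≈ ln(e_2/e_1) / ln(e_1/e_0)
  = ln(5.4460e-5/1.3241e-3) / ln(1.3241e-3/1.1514e-2)
  = ln(0.0411298) / ln(0.114999)
  = -3.191022 / -2.162832 ≈ 1.475391

1.475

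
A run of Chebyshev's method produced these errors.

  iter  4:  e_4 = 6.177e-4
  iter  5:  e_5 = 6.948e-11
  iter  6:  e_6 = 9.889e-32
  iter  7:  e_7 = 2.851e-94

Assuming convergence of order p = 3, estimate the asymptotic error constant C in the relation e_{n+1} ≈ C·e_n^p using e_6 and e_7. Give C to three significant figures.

C ≈ e_7 / e_6^3
  = 2.851e-94 / (9.889e-32)^3
  = 2.851e-94 / 9.67068e-94 ≈ 0.29481

0.295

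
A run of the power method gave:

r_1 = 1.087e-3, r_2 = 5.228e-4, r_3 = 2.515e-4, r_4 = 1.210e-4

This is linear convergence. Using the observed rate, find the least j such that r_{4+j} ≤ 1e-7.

Rate ρ ≈ r_4/r_3 = 1.210e-4/2.515e-4 = 0.4811.
After j more steps, r_{4+j} ≈ 1.210e-4·ρ^j; need ρ^j ≤ 1e-7/1.210e-4 = 0.000826446.
j ≥ ln(0.000826446)/ln(0.4811) = -7.0984/-0.73168 = 9.702.
So 10 more iterations are needed.

10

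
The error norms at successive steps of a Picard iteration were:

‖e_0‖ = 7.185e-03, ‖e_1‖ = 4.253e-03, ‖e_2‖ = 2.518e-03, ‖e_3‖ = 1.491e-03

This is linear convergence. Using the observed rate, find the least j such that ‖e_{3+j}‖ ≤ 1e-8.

Rate ρ ≈ ‖e_3‖/‖e_2‖ = 1.491e-03/2.518e-03 = 0.5921.
After j more steps, ‖e_{3+j}‖ ≈ 1.491e-03·ρ^j; need ρ^j ≤ 1e-8/1.491e-03 = 6.70691e-06.
j ≥ ln(6.70691e-06)/ln(0.5921) = -11.9124/-0.52408 = 22.730.
So 23 more iterations are needed.

23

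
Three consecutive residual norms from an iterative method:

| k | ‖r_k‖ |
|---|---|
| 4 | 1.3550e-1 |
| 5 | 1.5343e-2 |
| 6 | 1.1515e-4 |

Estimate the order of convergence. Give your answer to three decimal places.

2.246

p ≈ ln(‖r_6‖/‖r_5‖) / ln(‖r_5‖/‖r_4‖)
  = ln(1.1515e-4/1.5343e-2) / ln(1.5343e-2/1.3550e-1)
  = ln(0.00750505) / ln(0.113232)
  = -4.892179 / -2.178316 ≈ 2.245854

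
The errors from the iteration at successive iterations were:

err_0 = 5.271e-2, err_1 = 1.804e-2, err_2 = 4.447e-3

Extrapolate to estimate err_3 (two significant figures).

7.1e-4

First estimate the order: p ≈ ln(err_2/err_1) / ln(err_1/err_0) = ln(4.447e-3/1.804e-2)/ln(1.804e-2/5.271e-2) = ln(0.246508)/ln(0.34225) ≈ 1.3060.
Then err_3 ≈ err_2·(err_2/err_1)^p = 4.447e-3·(0.246508)^1.3060 = 4.447e-3·0.160595 ≈ 0.0007142.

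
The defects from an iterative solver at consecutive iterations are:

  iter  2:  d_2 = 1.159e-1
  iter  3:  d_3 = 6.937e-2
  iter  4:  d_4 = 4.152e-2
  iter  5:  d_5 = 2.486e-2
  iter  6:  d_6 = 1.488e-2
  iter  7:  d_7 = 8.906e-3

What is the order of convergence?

Consecutive ratios: d_7/d_6 = 8.906e-3/1.488e-2 = 0.598522, d_6/d_5 = 1.488e-2/2.486e-2 = 0.598552.
p ≈ ln(0.598522)/ln(0.598552) = -0.5133/-0.5132 ≈ 1.00.
So the convergence is linear (order 1).

1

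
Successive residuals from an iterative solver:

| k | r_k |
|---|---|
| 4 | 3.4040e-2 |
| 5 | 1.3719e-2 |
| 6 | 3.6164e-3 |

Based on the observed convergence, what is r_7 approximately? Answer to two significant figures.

5.1e-4

First estimate the order: p ≈ ln(r_6/r_5) / ln(r_5/r_4) = ln(3.6164e-3/1.3719e-2)/ln(1.3719e-2/3.4040e-2) = ln(0.263605)/ln(0.403026) ≈ 1.4672.
Then r_7 ≈ r_6·(r_6/r_5)^p = 3.6164e-3·(0.263605)^1.4672 = 3.6164e-3·0.141391 ≈ 0.0005113.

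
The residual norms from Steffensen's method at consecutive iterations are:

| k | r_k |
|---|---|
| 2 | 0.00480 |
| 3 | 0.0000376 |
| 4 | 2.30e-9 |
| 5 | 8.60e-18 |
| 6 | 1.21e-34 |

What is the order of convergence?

Consecutive ratios: r_6/r_5 = 1.21e-34/8.60e-18 = 1.40698e-17, r_5/r_4 = 8.60e-18/2.30e-9 = 3.73913e-09.
p ≈ ln(1.40698e-17)/ln(3.73913e-09) = -38.8025/-19.4044 ≈ 2.00.
So the convergence is quadratic (order 2).

2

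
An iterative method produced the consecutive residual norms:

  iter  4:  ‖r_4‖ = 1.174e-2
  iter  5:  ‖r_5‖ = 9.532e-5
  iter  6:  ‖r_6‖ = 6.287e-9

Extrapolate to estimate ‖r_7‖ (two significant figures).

2.7e-17

First estimate the order: p ≈ ln(‖r_6‖/‖r_5‖) / ln(‖r_5‖/‖r_4‖) = ln(6.287e-9/9.532e-5)/ln(9.532e-5/1.174e-2) = ln(6.59568e-05)/ln(0.00811925) ≈ 1.9999.
Then ‖r_7‖ ≈ ‖r_6‖·(‖r_6‖/‖r_5‖)^p = 6.287e-9·(6.59568e-05)^1.9999 = 6.287e-9·4.35449e-09 ≈ 2.738e-17.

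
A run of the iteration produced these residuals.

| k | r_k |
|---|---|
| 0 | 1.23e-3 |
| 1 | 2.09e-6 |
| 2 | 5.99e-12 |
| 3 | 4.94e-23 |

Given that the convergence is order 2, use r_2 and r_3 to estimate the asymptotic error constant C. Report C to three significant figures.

1.38

C ≈ r_3 / r_2^2
  = 4.94e-23 / (5.99e-12)^2
  = 4.94e-23 / 3.58801e-23 ≈ 1.3768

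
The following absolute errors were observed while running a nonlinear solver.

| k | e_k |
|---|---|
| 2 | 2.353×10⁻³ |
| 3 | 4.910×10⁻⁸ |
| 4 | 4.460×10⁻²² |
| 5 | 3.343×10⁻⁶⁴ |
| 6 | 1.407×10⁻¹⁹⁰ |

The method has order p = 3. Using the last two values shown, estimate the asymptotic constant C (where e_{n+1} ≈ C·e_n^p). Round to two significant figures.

C ≈ e_6 / e_5^3
  = 1.407×10⁻¹⁹⁰ / (3.343×10⁻⁶⁴)^3
  = 1.407×10⁻¹⁹⁰ / 3.73602e-191 ≈ 3.766

3.8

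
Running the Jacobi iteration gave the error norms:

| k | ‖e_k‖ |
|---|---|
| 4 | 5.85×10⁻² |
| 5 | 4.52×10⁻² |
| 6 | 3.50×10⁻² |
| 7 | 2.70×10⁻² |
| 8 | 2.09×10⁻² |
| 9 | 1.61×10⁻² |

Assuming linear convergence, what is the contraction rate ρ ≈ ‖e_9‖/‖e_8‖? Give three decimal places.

0.770

ρ ≈ ‖e_9‖/‖e_8‖ = 1.61×10⁻²/2.09×10⁻² = 0.77033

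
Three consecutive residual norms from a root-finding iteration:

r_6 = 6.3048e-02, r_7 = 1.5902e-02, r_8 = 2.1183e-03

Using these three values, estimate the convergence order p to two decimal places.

1.46

p ≈ ln(r_8/r_7) / ln(r_7/r_6)
  = ln(2.1183e-03/1.5902e-02) / ln(1.5902e-02/6.3048e-02)
  = ln(0.13321) / ln(0.252221)
  = -2.01583 / -1.37745 ≈ 1.46345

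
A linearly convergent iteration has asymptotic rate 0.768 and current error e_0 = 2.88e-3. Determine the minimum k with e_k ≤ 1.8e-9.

55

After k steps, e_k ≈ 2.88e-3·0.768^k.
Need 0.768^k ≤ 1.8e-9/2.88e-3 = 6.25e-07.
k ≥ ln(6.25e-07)/ln(0.768) = -14.2855/-0.26397 = 54.118.
Smallest integer k = 55.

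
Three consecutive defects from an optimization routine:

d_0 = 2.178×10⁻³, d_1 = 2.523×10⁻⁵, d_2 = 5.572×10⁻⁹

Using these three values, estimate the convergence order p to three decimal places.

p ≈ ln(d_2/d_1) / ln(d_1/d_0)
  = ln(5.572×10⁻⁹/2.523×10⁻⁵) / ln(2.523×10⁻⁵/2.178×10⁻³)
  = ln(0.000220848) / ln(0.011584)
  = -8.418036 / -4.458130 ≈ 1.888244

1.888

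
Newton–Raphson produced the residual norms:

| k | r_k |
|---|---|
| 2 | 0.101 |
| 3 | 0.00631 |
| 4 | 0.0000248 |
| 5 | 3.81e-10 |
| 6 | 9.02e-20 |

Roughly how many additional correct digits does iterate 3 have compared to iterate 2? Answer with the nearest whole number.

Digits gained ≈ log₁₀(r_2/r_3) = log₁₀(0.101/0.00631) = log₁₀(16.0063) ≈ 1.204.

1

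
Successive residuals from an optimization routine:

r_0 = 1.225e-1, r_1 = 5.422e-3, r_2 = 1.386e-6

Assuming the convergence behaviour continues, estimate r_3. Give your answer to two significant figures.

First estimate the order: p ≈ ln(r_2/r_1) / ln(r_1/r_0) = ln(1.386e-6/5.422e-3)/ln(5.422e-3/1.225e-1) = ln(0.000255625)/ln(0.0442612) ≈ 2.6532.
Then r_3 ≈ r_2·(r_2/r_1)^p = 1.386e-6·(0.000255625)^2.6532 = 1.386e-6·2.94207e-10 ≈ 4.078e-16.

4.1e-16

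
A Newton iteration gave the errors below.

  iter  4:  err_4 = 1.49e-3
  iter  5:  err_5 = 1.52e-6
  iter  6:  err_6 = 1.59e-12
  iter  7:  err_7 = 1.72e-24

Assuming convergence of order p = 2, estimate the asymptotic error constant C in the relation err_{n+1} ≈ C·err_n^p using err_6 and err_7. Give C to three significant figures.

0.680

C ≈ err_7 / err_6^2
  = 1.72e-24 / (1.59e-12)^2
  = 1.72e-24 / 2.5281e-24 ≈ 0.68035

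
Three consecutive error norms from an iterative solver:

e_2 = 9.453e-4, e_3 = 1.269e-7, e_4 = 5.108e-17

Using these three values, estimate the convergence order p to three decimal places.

2.426

p ≈ ln(e_4/e_3) / ln(e_3/e_2)
  = ln(5.108e-17/1.269e-7) / ln(1.269e-7/9.453e-4)
  = ln(4.02522e-10) / ln(0.000134243)
  = -21.633271 / -8.915859 ≈ 2.426381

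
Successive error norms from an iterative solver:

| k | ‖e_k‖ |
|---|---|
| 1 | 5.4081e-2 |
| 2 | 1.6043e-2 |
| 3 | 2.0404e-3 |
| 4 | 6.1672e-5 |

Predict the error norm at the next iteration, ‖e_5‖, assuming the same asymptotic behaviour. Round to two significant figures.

1.6e-7

First estimate the order: p ≈ ln(‖e_4‖/‖e_3‖) / ln(‖e_3‖/‖e_2‖) = ln(6.1672e-5/2.0404e-3)/ln(2.0404e-3/1.6043e-2) = ln(0.0302254)/ln(0.127183) ≈ 1.6968.
Then ‖e_5‖ ≈ ‖e_4‖·(‖e_4‖/‖e_3‖)^p = 6.1672e-5·(0.0302254)^1.6968 = 6.1672e-5·0.00263934 ≈ 1.628e-07.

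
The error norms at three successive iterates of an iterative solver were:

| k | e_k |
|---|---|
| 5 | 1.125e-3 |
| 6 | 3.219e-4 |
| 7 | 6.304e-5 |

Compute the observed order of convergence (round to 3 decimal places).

p ≈ ln(e_7/e_6) / ln(e_6/e_5)
  = ln(6.304e-5/3.219e-4) / ln(3.219e-4/1.125e-3)
  = ln(0.195837) / ln(0.286133)
  = -1.630473 / -1.251299 ≈ 1.303024

1.303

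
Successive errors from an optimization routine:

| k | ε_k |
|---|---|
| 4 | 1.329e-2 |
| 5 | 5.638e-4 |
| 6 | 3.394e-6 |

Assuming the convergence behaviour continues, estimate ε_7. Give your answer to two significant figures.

8.7e-10

First estimate the order: p ≈ ln(ε_6/ε_5) / ln(ε_5/ε_4) = ln(3.394e-6/5.638e-4)/ln(5.638e-4/1.329e-2) = ln(0.00601987)/ln(0.0424229) ≈ 1.6179.
Then ε_7 ≈ ε_6·(ε_6/ε_5)^p = 3.394e-6·(0.00601987)^1.6179 = 3.394e-6·0.00025562 ≈ 8.676e-10.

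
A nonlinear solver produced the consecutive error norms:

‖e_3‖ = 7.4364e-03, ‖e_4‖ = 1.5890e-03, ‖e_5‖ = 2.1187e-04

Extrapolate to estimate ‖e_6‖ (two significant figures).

First estimate the order: p ≈ ln(‖e_5‖/‖e_4‖) / ln(‖e_4‖/‖e_3‖) = ln(2.1187e-04/1.5890e-03)/ln(1.5890e-03/7.4364e-03) = ln(0.133335)/ln(0.213679) ≈ 1.3056.
Then ‖e_6‖ ≈ ‖e_5‖·(‖e_5‖/‖e_4‖)^p = 2.1187e-04·(0.133335)^1.3056 = 2.1187e-04·0.0720323 ≈ 1.526e-05.

1.5e-5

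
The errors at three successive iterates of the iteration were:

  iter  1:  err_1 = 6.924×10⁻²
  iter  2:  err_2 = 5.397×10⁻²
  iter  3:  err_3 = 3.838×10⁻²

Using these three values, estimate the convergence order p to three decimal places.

p ≈ ln(err_3/err_2) / ln(err_2/err_1)
  = ln(3.838×10⁻²/5.397×10⁻²) / ln(5.397×10⁻²/6.924×10⁻²)
  = ln(0.711136) / ln(0.779463)
  = -0.340892 / -0.249150 ≈ 1.368220

1.368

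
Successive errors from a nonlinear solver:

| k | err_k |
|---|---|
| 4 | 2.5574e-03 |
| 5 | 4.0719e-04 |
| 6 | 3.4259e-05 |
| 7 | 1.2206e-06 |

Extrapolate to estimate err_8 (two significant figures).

First estimate the order: p ≈ ln(err_7/err_6) / ln(err_6/err_5) = ln(1.2206e-06/3.4259e-05)/ln(3.4259e-05/4.0719e-04) = ln(0.0356286)/ln(0.0841352) ≈ 1.3471.
Then err_8 ≈ err_7·(err_7/err_6)^p = 1.2206e-06·(0.0356286)^1.3471 = 1.2206e-06·0.0111977 ≈ 1.367e-08.

1.4e-8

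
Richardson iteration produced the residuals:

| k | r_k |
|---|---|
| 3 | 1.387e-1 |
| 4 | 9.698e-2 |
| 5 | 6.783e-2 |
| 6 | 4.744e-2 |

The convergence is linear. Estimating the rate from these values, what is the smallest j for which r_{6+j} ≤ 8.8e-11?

57

Rate ρ ≈ r_6/r_5 = 4.744e-2/6.783e-2 = 0.6994.
After j more steps, r_{6+j} ≈ 4.744e-2·ρ^j; need ρ^j ≤ 8.8e-11/4.744e-2 = 1.85497e-09.
j ≥ ln(1.85497e-09)/ln(0.6994) = -20.1054/-0.35753 = 56.234.
So 57 more iterations are needed.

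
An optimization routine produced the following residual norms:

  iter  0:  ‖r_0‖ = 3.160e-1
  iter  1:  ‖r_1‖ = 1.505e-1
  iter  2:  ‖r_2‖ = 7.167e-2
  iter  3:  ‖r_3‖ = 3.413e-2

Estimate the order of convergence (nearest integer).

Consecutive ratios: ‖r_3‖/‖r_2‖ = 3.413e-2/7.167e-2 = 0.47621, ‖r_2‖/‖r_1‖ = 7.167e-2/1.505e-1 = 0.476213.
p ≈ ln(0.47621)/ln(0.476213) = -0.7419/-0.7419 ≈ 1.00.
So the convergence is linear (order 1).

1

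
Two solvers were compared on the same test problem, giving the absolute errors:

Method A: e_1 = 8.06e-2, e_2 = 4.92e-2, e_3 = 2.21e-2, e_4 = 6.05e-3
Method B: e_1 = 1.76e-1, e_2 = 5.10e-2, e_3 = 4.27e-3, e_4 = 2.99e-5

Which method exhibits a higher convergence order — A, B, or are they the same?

B

Method A: p ≈ ln(6.05e-3/2.21e-2)/ln(2.21e-2/4.92e-2) ≈ 1.62.
Method B: p ≈ ln(2.99e-5/4.27e-3)/ln(4.27e-3/5.10e-2) ≈ 2.00.
Method B has the higher order (≈2.0 vs ≈1.6).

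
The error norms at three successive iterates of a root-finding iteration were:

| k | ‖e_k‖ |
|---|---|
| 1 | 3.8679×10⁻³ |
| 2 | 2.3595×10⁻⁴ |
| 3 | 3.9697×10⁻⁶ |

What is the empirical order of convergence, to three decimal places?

1.461

p ≈ ln(‖e_3‖/‖e_2‖) / ln(‖e_2‖/‖e_1‖)
  = ln(3.9697×10⁻⁶/2.3595×10⁻⁴) / ln(2.3595×10⁻⁴/3.8679×10⁻³)
  = ln(0.0168243) / ln(0.0610021)
  = -4.084931 / -2.796847 ≈ 1.460549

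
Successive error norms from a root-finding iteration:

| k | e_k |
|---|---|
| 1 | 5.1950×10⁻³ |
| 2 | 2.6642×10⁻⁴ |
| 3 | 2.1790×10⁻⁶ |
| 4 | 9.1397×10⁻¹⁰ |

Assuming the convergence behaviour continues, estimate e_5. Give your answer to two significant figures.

3.1e-15

First estimate the order: p ≈ ln(e_4/e_3) / ln(e_3/e_2) = ln(9.1397×10⁻¹⁰/2.1790×10⁻⁶)/ln(2.1790×10⁻⁶/2.6642×10⁻⁴) = ln(0.000419445)/ln(0.00817882) ≈ 1.6180.
Then e_5 ≈ e_4·(e_4/e_3)^p = 9.1397×10⁻¹⁰·(0.000419445)^1.6180 = 9.1397×10⁻¹⁰·3.43153e-06 ≈ 3.136e-15.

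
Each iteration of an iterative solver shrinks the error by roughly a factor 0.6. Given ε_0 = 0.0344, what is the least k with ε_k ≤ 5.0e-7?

After k steps, ε_k ≈ 0.0344·0.6^k.
Need 0.6^k ≤ 5.0e-7/0.0344 = 1.45349e-05.
k ≥ ln(1.45349e-05)/ln(0.6) = -11.1390/-0.51083 = 21.806.
Smallest integer k = 22.

22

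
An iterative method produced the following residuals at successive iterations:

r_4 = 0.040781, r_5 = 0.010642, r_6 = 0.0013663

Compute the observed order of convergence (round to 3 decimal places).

p ≈ ln(r_6/r_5) / ln(r_5/r_4)
  = ln(0.0013663/0.010642) / ln(0.010642/0.040781)
  = ln(0.128388) / ln(0.260955)
  = -2.052698 / -1.343407 ≈ 1.527979

1.528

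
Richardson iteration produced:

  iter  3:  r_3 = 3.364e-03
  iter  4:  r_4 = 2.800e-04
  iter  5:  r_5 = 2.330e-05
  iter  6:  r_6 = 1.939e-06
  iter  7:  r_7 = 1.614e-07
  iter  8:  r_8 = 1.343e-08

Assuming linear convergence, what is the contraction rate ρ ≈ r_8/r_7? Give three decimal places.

0.083

ρ ≈ r_8/r_7 = 1.343e-08/1.614e-07 = 0.08321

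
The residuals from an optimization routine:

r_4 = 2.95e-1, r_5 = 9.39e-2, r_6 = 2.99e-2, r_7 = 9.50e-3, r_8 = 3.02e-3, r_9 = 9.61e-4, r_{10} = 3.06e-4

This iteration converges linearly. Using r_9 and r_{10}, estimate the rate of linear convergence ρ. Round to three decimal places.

0.318

ρ ≈ r_{10}/r_9 = 3.06e-4/9.61e-4 = 0.31842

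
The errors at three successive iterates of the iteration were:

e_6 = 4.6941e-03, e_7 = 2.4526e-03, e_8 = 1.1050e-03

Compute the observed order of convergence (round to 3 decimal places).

1.228

p ≈ ln(e_8/e_7) / ln(e_7/e_6)
  = ln(1.1050e-03/2.4526e-03) / ln(2.4526e-03/4.6941e-03)
  = ln(0.450542) / ln(0.522486)
  = -0.797304 / -0.649157 ≈ 1.228214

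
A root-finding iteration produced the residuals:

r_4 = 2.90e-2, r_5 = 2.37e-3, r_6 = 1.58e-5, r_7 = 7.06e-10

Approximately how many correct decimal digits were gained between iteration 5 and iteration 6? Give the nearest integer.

Digits gained ≈ log₁₀(r_5/r_6) = log₁₀(2.37e-3/1.58e-5) = log₁₀(150) ≈ 2.176.

2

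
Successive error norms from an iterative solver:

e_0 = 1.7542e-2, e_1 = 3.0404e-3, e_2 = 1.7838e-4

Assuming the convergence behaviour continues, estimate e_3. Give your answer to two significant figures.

1.8e-6

First estimate the order: p ≈ ln(e_2/e_1) / ln(e_1/e_0) = ln(1.7838e-4/3.0404e-3)/ln(3.0404e-3/1.7542e-2) = ln(0.0586699)/ln(0.173321) ≈ 1.6181.
Then e_3 ≈ e_2·(e_2/e_1)^p = 1.7838e-4·(0.0586699)^1.6181 = 1.7838e-4·0.0101665 ≈ 1.814e-06.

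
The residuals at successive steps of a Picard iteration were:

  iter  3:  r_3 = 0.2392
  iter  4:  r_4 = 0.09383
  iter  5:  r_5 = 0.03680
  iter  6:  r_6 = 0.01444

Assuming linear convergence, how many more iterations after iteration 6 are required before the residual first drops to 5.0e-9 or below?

Rate ρ ≈ r_6/r_5 = 0.01444/0.03680 = 0.3924.
After j more steps, r_{6+j} ≈ 0.01444·ρ^j; need ρ^j ≤ 5.0e-9/0.01444 = 3.4626e-07.
j ≥ ln(3.4626e-07)/ln(0.3924) = -14.8761/-0.93547 = 15.902.
So 16 more iterations are needed.

16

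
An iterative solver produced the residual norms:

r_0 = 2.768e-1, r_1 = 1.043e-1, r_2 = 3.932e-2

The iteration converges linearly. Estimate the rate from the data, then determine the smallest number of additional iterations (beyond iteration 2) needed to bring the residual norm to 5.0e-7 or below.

12

Rate ρ ≈ r_2/r_1 = 3.932e-2/1.043e-1 = 0.3770.
After j more steps, r_{2+j} ≈ 3.932e-2·ρ^j; need ρ^j ≤ 5.0e-7/3.932e-2 = 1.27162e-05.
j ≥ ln(1.27162e-05)/ln(0.3770) = -11.2726/-0.97551 = 11.556.
So 12 more iterations are needed.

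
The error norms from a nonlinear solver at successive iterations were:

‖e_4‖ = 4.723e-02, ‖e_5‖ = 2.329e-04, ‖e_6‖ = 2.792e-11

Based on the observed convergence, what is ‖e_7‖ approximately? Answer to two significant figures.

4.8e-32

First estimate the order: p ≈ ln(‖e_6‖/‖e_5‖) / ln(‖e_5‖/‖e_4‖) = ln(2.792e-11/2.329e-04)/ln(2.329e-04/4.723e-02) = ln(1.1988e-07)/ln(0.00493119) ≈ 3.0000.
Then ‖e_7‖ ≈ ‖e_6‖·(‖e_6‖/‖e_5‖)^p = 2.792e-11·(1.1988e-07)^3.0000 = 2.792e-11·1.72282e-21 ≈ 4.81e-32.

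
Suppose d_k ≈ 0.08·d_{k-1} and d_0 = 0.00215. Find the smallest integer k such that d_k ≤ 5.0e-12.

8

After k steps, d_k ≈ 0.00215·0.08^k.
Need 0.08^k ≤ 5.0e-12/0.00215 = 2.32558e-09.
k ≥ ln(2.32558e-09)/ln(0.08) = -19.8793/-2.52573 = 7.871.
Smallest integer k = 8.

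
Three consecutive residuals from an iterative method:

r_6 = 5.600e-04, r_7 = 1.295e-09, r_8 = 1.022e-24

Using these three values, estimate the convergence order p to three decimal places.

p ≈ ln(r_8/r_7) / ln(r_7/r_6)
  = ln(1.022e-24/1.295e-09) / ln(1.295e-09/5.600e-04)
  = ln(7.89189e-16) / ln(2.3125e-06)
  = -34.775526 / -12.977181 ≈ 2.679744

2.680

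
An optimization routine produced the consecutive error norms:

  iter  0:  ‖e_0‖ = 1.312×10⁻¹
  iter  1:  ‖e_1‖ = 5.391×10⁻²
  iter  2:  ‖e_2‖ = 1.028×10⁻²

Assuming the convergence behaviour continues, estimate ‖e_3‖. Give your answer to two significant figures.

4.7e-4

First estimate the order: p ≈ ln(‖e_2‖/‖e_1‖) / ln(‖e_1‖/‖e_0‖) = ln(1.028×10⁻²/5.391×10⁻²)/ln(5.391×10⁻²/1.312×10⁻¹) = ln(0.190688)/ln(0.410899) ≈ 1.8632.
Then ‖e_3‖ ≈ ‖e_2‖·(‖e_2‖/‖e_1‖)^p = 1.028×10⁻²·(0.190688)^1.8632 = 1.028×10⁻²·0.045614 ≈ 0.0004689.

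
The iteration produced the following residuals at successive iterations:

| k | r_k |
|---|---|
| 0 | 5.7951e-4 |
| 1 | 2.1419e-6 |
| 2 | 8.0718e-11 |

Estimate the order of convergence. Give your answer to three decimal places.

1.819

p ≈ ln(r_2/r_1) / ln(r_1/r_0)
  = ln(8.0718e-11/2.1419e-6) / ln(2.1419e-6/5.7951e-4)
  = ln(3.76852e-05) / ln(0.00369605)
  = -10.186243 / -5.600491 ≈ 1.818812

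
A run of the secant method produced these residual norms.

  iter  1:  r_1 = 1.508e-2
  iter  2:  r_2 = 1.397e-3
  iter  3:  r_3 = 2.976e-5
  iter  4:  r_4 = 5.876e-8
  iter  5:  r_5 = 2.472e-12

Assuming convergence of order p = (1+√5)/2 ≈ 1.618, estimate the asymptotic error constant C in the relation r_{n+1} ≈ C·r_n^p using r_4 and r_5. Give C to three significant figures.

1.24

C ≈ r_5 / r_4^1.618
  = 2.472e-12 / (5.876e-8)^1.618
  = 2.472e-12 / 1.99698e-12 ≈ 1.2379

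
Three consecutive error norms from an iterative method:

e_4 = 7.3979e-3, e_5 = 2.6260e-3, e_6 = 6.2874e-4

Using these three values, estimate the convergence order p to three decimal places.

p ≈ ln(e_6/e_5) / ln(e_5/e_4)
  = ln(6.2874e-4/2.6260e-3) / ln(2.6260e-3/7.3979e-3)
  = ln(0.239429) / ln(0.354966)
  = -1.429498 / -1.035733 ≈ 1.380180

1.380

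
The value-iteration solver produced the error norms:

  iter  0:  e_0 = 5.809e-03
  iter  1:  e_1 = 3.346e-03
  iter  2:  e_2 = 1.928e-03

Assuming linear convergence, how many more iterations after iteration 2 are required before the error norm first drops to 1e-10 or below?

Rate ρ ≈ e_2/e_1 = 1.928e-03/3.346e-03 = 0.5762.
After j more steps, e_{2+j} ≈ 1.928e-03·ρ^j; need ρ^j ≤ 1e-10/1.928e-03 = 5.18672e-08.
j ≥ ln(5.18672e-08)/ln(0.5762) = -16.7746/-0.55130 = 30.427.
So 31 more iterations are needed.

31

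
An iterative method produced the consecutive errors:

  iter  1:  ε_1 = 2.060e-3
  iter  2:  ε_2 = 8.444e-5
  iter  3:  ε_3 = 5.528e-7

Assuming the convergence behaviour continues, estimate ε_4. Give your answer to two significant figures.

2.0e-10

First estimate the order: p ≈ ln(ε_3/ε_2) / ln(ε_2/ε_1) = ln(5.528e-7/8.444e-5)/ln(8.444e-5/2.060e-3) = ln(0.00654666)/ln(0.0409903) ≈ 1.5742.
Then ε_4 ≈ ε_3·(ε_3/ε_2)^p = 5.528e-7·(0.00654666)^1.5742 = 5.528e-7·0.000364736 ≈ 2.016e-10.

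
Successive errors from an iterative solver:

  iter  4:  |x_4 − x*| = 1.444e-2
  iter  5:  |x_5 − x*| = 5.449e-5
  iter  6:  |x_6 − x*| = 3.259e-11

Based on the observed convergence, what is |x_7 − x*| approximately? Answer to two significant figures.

3.4e-27

First estimate the order: p ≈ ln(|x_6 − x*|/|x_5 − x*|) / ln(|x_5 − x*|/|x_4 − x*|) = ln(3.259e-11/5.449e-5)/ln(5.449e-5/1.444e-2) = ln(5.98091e-07)/ln(0.00377355) ≈ 2.5681.
Then |x_7 − x*| ≈ |x_6 − x*|·(|x_6 − x*|/|x_5 − x*|)^p = 3.259e-11·(5.98091e-07)^2.5681 = 3.259e-11·1.0426e-16 ≈ 3.398e-27.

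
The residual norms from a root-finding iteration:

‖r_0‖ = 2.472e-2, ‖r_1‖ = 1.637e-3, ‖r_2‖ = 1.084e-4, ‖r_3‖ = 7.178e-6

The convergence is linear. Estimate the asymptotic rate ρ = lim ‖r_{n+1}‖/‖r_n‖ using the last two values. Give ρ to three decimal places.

ρ ≈ ‖r_3‖/‖r_2‖ = 7.178e-6/1.084e-4 = 0.06622

0.066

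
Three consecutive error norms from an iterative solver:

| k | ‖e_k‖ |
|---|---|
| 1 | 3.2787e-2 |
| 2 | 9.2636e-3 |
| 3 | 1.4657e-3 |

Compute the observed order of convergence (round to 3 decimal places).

p ≈ ln(‖e_3‖/‖e_2‖) / ln(‖e_2‖/‖e_1‖)
  = ln(1.4657e-3/9.2636e-3) / ln(9.2636e-3/3.2787e-2)
  = ln(0.158221) / ln(0.282539)
  = -1.843762 / -1.263939 ≈ 1.458743

1.459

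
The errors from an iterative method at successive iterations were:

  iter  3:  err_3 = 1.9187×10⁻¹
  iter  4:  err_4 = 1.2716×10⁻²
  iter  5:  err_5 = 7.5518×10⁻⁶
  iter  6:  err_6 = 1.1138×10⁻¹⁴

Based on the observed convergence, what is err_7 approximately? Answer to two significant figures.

First estimate the order: p ≈ ln(err_6/err_5) / ln(err_5/err_4) = ln(1.1138×10⁻¹⁴/7.5518×10⁻⁶)/ln(7.5518×10⁻⁶/1.2716×10⁻²) = ln(1.47488e-09)/ln(0.000593882) ≈ 2.7373.
Then err_7 ≈ err_6·(err_6/err_5)^p = 1.1138×10⁻¹⁴·(1.47488e-09)^2.7373 = 1.1138×10⁻¹⁴·6.70251e-25 ≈ 7.465e-39.

7.5e-39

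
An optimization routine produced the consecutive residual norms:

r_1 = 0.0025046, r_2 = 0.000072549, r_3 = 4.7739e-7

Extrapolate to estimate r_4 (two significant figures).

First estimate the order: p ≈ ln(r_3/r_2) / ln(r_2/r_1) = ln(4.7739e-7/0.000072549)/ln(0.000072549/0.0025046) = ln(0.00658024)/ln(0.0289663) ≈ 1.4185.
Then r_4 ≈ r_3·(r_3/r_2)^p = 4.7739e-7·(0.00658024)^1.4185 = 4.7739e-7·0.000803852 ≈ 3.838e-10.

3.8e-10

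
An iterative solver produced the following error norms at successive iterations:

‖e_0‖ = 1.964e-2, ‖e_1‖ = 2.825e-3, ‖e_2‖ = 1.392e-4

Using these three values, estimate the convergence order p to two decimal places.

p ≈ ln(‖e_2‖/‖e_1‖) / ln(‖e_1‖/‖e_0‖)
  = ln(1.392e-4/2.825e-3) / ln(2.825e-3/1.964e-2)
  = ln(0.0492743) / ln(0.143839)
  = -3.01035 / -1.93906 ≈ 1.55248

1.55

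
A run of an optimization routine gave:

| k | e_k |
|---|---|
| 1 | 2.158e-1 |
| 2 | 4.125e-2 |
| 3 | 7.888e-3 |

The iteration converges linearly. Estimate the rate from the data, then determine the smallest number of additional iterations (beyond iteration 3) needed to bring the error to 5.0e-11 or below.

12

Rate ρ ≈ e_3/e_2 = 7.888e-3/4.125e-2 = 0.1912.
After j more steps, e_{3+j} ≈ 7.888e-3·ρ^j; need ρ^j ≤ 5.0e-11/7.888e-3 = 6.33874e-09.
j ≥ ln(6.33874e-09)/ln(0.1912) = -18.8766/-1.65444 = 11.410.
So 12 more iterations are needed.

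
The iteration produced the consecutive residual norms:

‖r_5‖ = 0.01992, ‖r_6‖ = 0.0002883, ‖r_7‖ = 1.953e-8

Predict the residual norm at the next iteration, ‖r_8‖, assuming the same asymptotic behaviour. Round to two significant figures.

6.9e-18

First estimate the order: p ≈ ln(‖r_7‖/‖r_6‖) / ln(‖r_6‖/‖r_5‖) = ln(1.953e-8/0.0002883)/ln(0.0002883/0.01992) = ln(6.77419e-05)/ln(0.0144729) ≈ 2.2665.
Then ‖r_8‖ ≈ ‖r_7‖·(‖r_7‖/‖r_6‖)^p = 1.953e-8·(6.77419e-05)^2.2665 = 1.953e-8·3.55335e-10 ≈ 6.94e-18.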